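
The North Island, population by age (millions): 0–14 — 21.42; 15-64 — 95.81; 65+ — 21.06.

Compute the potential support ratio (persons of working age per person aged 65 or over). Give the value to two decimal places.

Potential support ratio: 4.55

Potential support ratio = 95.81 / 21.06 = 4.55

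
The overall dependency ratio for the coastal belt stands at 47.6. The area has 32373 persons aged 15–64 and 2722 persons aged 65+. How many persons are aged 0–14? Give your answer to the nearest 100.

Total dependency ratio = (youth + elderly) / working-age × 100
47.6 = (Y + 2722) / 32373 × 100
⇒ 12700

Aged 0–14: 12700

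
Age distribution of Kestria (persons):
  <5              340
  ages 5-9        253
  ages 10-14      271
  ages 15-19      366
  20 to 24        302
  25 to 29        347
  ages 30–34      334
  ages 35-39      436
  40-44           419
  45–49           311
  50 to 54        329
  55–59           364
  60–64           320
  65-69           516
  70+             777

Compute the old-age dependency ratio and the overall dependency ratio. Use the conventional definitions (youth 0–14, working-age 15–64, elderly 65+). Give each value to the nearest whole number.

Old-age dependency ratio: 37
Total dependency ratio: 61

0–14: 340 + 253 + 271 = 864
15–64: 366 + 302 + 347 + 334 + 436 + 419 + 311 + 329 + 364 + 320 = 3,528
65+: 516 + 777 = 1,293
Old-age dependency ratio = 1,293 / 3,528 × 100 = 37
Total dependency ratio = (864 + 1,293) / 3,528 × 100 = 2,157 / 3,528 × 100 = 61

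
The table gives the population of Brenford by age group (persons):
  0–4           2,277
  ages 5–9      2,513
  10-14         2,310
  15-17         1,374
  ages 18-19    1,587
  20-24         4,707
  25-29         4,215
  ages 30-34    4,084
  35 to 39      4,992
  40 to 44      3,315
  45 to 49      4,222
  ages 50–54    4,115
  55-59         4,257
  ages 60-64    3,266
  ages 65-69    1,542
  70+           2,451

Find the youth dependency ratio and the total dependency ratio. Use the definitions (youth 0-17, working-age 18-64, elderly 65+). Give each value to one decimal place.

Youth dependency ratio: 21.9
Total dependency ratio: 32.2

0–17: 2,277 + 2,513 + 2,310 + 1,374 = 8,474
18–64: 1,587 + 4,707 + 4,215 + 4,084 + 4,992 + 3,315 + 4,222 + 4,115 + 4,257 + 3,266 = 38,760
65+: 1,542 + 2,451 = 3,993
Youth dependency ratio = 8,474 / 38,760 × 100 = 21.9
Total dependency ratio = (8,474 + 3,993) / 38,760 × 100 = 12,467 / 38,760 × 100 = 32.2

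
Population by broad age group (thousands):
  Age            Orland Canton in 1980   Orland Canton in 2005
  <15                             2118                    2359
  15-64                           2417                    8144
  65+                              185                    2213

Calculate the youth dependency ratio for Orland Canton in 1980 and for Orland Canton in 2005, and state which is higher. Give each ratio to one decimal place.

Orland Canton in 1980: 87.6
Orland Canton in 2005: 29.0
Higher: Orland Canton in 1980

Orland Canton in 1980: 2118 / 2417 × 100 = 87.6
Orland Canton in 2005: 2359 / 8144 × 100 = 29.0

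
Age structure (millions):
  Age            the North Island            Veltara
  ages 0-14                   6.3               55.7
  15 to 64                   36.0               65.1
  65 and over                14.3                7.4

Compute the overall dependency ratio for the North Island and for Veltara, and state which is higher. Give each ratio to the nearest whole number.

the North Island: 57
Veltara: 97
Higher: Veltara

the North Island: (6.3 + 14.3) / 36.0 × 100 = 20.6 / 36.0 × 100 = 57
Veltara: (55.7 + 7.4) / 65.1 × 100 = 63.1 / 65.1 × 100 = 97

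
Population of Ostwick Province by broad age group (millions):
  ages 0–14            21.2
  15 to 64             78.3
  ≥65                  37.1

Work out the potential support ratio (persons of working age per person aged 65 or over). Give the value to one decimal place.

Potential support ratio: 2.1

Potential support ratio = 78.3 / 37.1 = 2.1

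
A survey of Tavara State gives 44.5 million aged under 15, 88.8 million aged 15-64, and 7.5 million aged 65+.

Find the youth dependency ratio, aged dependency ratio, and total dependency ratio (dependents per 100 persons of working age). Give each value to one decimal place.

Youth dependency ratio: 50.1
Old-age dependency ratio: 8.4
Total dependency ratio: 58.6

Youth dependency ratio = 44.5 / 88.8 × 100 = 50.1
Old-age dependency ratio = 7.5 / 88.8 × 100 = 8.4
Total dependency ratio = (44.5 + 7.5) / 88.8 × 100 = 52.0 / 88.8 × 100 = 58.6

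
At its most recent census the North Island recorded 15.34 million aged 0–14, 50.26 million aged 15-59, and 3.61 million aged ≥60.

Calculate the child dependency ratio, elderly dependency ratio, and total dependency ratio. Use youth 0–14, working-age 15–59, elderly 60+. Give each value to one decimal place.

Youth dependency ratio: 30.5
Old-age dependency ratio: 7.2
Total dependency ratio: 37.7

Youth dependency ratio = 15.34 / 50.26 × 100 = 30.5
Old-age dependency ratio = 3.61 / 50.26 × 100 = 7.2
Total dependency ratio = (15.34 + 3.61) / 50.26 × 100 = 18.95 / 50.26 × 100 = 37.7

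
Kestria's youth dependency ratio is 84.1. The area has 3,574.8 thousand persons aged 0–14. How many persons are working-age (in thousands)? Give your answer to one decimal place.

Youth dependency ratio = youth / working-age × 100
84.1 = 3,574.8 / W × 100
⇒ 4,250.7

Working-age: 4,250.7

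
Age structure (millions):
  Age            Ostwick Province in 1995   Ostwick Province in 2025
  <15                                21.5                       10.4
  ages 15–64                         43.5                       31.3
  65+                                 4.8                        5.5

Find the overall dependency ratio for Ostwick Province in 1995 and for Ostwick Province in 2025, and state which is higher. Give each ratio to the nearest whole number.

Ostwick Province in 1995: 60
Ostwick Province in 2025: 51
Higher: Ostwick Province in 1995

Ostwick Province in 1995: (21.5 + 4.8) / 43.5 × 100 = 26.3 / 43.5 × 100 = 60
Ostwick Province in 2025: (10.4 + 5.5) / 31.3 × 100 = 15.9 / 31.3 × 100 = 51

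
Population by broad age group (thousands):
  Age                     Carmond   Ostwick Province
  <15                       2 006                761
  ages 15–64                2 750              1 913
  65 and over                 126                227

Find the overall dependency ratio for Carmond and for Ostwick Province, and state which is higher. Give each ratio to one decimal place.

Carmond: (2 006 + 126) / 2 750 × 100 = 2 132 / 2 750 × 100 = 77.5
Ostwick Province: (761 + 227) / 1 913 × 100 = 988 / 1 913 × 100 = 51.6

Carmond: 77.5
Ostwick Province: 51.6
Higher: Carmond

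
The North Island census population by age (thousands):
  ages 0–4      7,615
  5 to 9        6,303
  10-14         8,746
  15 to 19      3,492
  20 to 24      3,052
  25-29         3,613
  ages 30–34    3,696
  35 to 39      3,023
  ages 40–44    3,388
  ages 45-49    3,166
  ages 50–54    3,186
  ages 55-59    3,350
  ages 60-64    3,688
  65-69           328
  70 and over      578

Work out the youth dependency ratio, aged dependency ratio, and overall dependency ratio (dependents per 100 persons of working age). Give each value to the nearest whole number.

Youth dependency ratio: 67
Old-age dependency ratio: 3
Total dependency ratio: 70

0–14: 7,615 + 6,303 + 8,746 = 22,664
15–64: 3,492 + 3,052 + 3,613 + 3,696 + 3,023 + 3,388 + 3,166 + 3,186 + 3,350 + 3,688 = 33,654
65+: 328 + 578 = 906
Youth dependency ratio = 22,664 / 33,654 × 100 = 67
Old-age dependency ratio = 906 / 33,654 × 100 = 3
Total dependency ratio = (22,664 + 906) / 33,654 × 100 = 23,570 / 33,654 × 100 = 70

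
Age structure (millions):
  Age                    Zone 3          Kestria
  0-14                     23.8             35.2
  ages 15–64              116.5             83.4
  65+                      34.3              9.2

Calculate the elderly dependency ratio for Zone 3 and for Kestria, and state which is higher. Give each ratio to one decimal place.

Zone 3: 29.4
Kestria: 11.0
Higher: Zone 3

Zone 3: 34.3 / 116.5 × 100 = 29.4
Kestria: 9.2 / 83.4 × 100 = 11.0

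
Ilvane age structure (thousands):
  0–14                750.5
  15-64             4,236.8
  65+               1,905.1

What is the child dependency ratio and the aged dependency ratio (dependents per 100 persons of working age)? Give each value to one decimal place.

Youth dependency ratio: 17.7
Old-age dependency ratio: 45.0

Youth dependency ratio = 750.5 / 4,236.8 × 100 = 17.7
Old-age dependency ratio = 1,905.1 / 4,236.8 × 100 = 45.0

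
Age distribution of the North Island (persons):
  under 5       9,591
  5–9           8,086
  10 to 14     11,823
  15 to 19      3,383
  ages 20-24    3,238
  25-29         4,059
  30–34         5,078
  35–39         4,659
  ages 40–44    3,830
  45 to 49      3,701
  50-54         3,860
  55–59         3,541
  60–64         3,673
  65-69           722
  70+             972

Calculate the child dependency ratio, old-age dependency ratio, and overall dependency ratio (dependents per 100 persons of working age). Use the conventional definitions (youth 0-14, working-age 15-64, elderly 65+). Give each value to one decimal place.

0–14: 9,591 + 8,086 + 11,823 = 29,500
15–64: 3,383 + 3,238 + 4,059 + 5,078 + 4,659 + 3,830 + 3,701 + 3,860 + 3,541 + 3,673 = 39,022
65+: 722 + 972 = 1,694
Youth dependency ratio = 29,500 / 39,022 × 100 = 75.6
Old-age dependency ratio = 1,694 / 39,022 × 100 = 4.3
Total dependency ratio = (29,500 + 1,694) / 39,022 × 100 = 31,194 / 39,022 × 100 = 79.9

Youth dependency ratio: 75.6
Old-age dependency ratio: 4.3
Total dependency ratio: 79.9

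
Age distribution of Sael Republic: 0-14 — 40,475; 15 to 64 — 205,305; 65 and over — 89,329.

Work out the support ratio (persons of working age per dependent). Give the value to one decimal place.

Support ratio: 1.6

Support ratio = 205,305 / (40,475 + 89,329) = 205,305 / 129,804 = 1.6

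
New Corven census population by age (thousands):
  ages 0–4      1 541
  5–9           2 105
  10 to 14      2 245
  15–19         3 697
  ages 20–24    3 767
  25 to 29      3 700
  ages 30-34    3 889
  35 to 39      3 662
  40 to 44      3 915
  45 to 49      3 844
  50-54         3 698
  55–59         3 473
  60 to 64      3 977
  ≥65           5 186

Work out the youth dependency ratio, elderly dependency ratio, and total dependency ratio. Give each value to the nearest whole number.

Youth dependency ratio: 16
Old-age dependency ratio: 14
Total dependency ratio: 29

0–14: 1 541 + 2 105 + 2 245 = 5 891
15–64: 3 697 + 3 767 + 3 700 + 3 889 + 3 662 + 3 915 + 3 844 + 3 698 + 3 473 + 3 977 = 37 622
65+: 5 186
Youth dependency ratio = 5 891 / 37 622 × 100 = 16
Old-age dependency ratio = 5 186 / 37 622 × 100 = 14
Total dependency ratio = (5 891 + 5 186) / 37 622 × 100 = 11 077 / 37 622 × 100 = 29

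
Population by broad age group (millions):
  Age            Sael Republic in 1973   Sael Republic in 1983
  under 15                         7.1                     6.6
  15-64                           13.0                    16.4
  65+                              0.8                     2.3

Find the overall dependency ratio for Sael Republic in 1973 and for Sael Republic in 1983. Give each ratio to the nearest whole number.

Sael Republic in 1973: (7.1 + 0.8) / 13.0 × 100 = 7.9 / 13.0 × 100 = 61
Sael Republic in 1983: (6.6 + 2.3) / 16.4 × 100 = 8.9 / 16.4 × 100 = 54

Sael Republic in 1973: 61
Sael Republic in 1983: 54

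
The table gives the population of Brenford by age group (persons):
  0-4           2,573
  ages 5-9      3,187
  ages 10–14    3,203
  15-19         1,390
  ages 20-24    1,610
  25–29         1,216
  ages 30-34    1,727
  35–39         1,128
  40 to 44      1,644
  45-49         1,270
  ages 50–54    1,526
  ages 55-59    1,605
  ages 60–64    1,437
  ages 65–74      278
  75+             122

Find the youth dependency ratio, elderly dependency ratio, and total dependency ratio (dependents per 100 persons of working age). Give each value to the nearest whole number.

Youth dependency ratio: 62
Old-age dependency ratio: 3
Total dependency ratio: 64

0–14: 2,573 + 3,187 + 3,203 = 8,963
15–64: 1,390 + 1,610 + 1,216 + 1,727 + 1,128 + 1,644 + 1,270 + 1,526 + 1,605 + 1,437 = 14,553
65+: 278 + 122 = 400
Youth dependency ratio = 8,963 / 14,553 × 100 = 62
Old-age dependency ratio = 400 / 14,553 × 100 = 3
Total dependency ratio = (8,963 + 400) / 14,553 × 100 = 9,363 / 14,553 × 100 = 64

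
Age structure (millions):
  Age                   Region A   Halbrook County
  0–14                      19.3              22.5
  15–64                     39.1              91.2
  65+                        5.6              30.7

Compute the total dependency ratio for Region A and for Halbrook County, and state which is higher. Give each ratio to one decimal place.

Region A: 63.7
Halbrook County: 58.3
Higher: Region A

Region A: (19.3 + 5.6) / 39.1 × 100 = 24.9 / 39.1 × 100 = 63.7
Halbrook County: (22.5 + 30.7) / 91.2 × 100 = 53.2 / 91.2 × 100 = 58.3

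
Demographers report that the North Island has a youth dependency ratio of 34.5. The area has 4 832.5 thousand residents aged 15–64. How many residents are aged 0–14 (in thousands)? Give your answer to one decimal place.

Youth dependency ratio = youth / working-age × 100
34.5 = Y / 4 832.5 × 100
⇒ 1 667.2

Aged 0–14: 1 667.2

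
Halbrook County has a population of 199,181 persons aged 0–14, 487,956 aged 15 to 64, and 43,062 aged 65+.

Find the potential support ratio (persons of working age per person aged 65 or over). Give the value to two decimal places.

Potential support ratio: 11.33

Potential support ratio = 487,956 / 43,062 = 11.33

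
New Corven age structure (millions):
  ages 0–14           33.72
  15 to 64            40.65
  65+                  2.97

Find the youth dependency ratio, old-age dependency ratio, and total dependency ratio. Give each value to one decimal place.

Youth dependency ratio: 83.0
Old-age dependency ratio: 7.3
Total dependency ratio: 90.3

Youth dependency ratio = 33.72 / 40.65 × 100 = 83.0
Old-age dependency ratio = 2.97 / 40.65 × 100 = 7.3
Total dependency ratio = (33.72 + 2.97) / 40.65 × 100 = 36.69 / 40.65 × 100 = 90.3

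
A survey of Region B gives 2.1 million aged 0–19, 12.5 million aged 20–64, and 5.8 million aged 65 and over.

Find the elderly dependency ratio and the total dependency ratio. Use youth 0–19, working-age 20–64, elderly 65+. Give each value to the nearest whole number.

Old-age dependency ratio = 5.8 / 12.5 × 100 = 46
Total dependency ratio = (2.1 + 5.8) / 12.5 × 100 = 7.9 / 12.5 × 100 = 63

Old-age dependency ratio: 46
Total dependency ratio: 63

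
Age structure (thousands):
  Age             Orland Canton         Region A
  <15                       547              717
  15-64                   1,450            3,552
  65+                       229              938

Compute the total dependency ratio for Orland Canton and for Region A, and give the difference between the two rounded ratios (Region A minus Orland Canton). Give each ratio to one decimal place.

Orland Canton: (547 + 229) / 1,450 × 100 = 776 / 1,450 × 100 = 53.5
Region A: (717 + 938) / 3,552 × 100 = 1,655 / 3,552 × 100 = 46.6

Orland Canton: 53.5
Region A: 46.6
Difference: -6.9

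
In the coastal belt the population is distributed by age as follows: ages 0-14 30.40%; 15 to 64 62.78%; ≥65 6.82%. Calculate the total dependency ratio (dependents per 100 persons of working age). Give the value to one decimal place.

Total dependency ratio: 59.3

Total dependency ratio = (30.40 + 6.82) / 62.78 × 100 = 37.22 / 62.78 × 100 = 59.3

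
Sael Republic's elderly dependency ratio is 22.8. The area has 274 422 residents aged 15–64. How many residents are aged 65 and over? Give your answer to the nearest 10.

Old-age dependency ratio = elderly / working-age × 100
22.8 = E / 274 422 × 100
⇒ 62 570

Aged 65 and over: 62 570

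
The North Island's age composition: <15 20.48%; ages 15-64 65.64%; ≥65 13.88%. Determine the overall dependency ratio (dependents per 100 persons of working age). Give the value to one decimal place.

Total dependency ratio: 52.3

Total dependency ratio = (20.48 + 13.88) / 65.64 × 100 = 34.36 / 65.64 × 100 = 52.3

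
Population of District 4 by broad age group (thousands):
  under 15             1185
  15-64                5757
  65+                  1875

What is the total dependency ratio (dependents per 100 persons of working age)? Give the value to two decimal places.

Total dependency ratio: 53.15

Total dependency ratio = (1185 + 1875) / 5757 × 100 = 3060 / 5757 × 100 = 53.15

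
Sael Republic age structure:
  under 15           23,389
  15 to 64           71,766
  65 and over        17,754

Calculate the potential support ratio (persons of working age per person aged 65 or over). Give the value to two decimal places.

Potential support ratio = 71,766 / 17,754 = 4.04

Potential support ratio: 4.04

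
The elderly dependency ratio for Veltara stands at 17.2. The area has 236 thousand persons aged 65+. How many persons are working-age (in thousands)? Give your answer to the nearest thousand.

Working-age: 1,372

Old-age dependency ratio = elderly / working-age × 100
17.2 = 236 / W × 100
⇒ 1,372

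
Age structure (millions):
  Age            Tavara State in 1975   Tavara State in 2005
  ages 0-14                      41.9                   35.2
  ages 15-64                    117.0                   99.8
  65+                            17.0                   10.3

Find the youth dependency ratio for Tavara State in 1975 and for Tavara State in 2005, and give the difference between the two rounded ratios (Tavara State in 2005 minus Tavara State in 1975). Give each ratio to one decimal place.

Tavara State in 1975: 41.9 / 117.0 × 100 = 35.8
Tavara State in 2005: 35.2 / 99.8 × 100 = 35.3

Tavara State in 1975: 35.8
Tavara State in 2005: 35.3
Difference: -0.5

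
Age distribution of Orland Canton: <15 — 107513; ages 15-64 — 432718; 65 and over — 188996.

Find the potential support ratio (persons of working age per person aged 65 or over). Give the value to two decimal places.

Potential support ratio: 2.29

Potential support ratio = 432718 / 188996 = 2.29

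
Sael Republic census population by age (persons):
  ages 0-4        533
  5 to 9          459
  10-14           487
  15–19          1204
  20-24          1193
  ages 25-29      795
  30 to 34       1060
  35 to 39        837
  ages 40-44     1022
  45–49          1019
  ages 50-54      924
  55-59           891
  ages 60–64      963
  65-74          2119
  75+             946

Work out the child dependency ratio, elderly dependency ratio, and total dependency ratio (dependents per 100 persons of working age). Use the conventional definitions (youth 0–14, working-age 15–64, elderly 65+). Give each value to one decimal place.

Youth dependency ratio: 14.9
Old-age dependency ratio: 30.9
Total dependency ratio: 45.9

0–14: 533 + 459 + 487 = 1479
15–64: 1204 + 1193 + 795 + 1060 + 837 + 1022 + 1019 + 924 + 891 + 963 = 9908
65+: 2119 + 946 = 3065
Youth dependency ratio = 1479 / 9908 × 100 = 14.9
Old-age dependency ratio = 3065 / 9908 × 100 = 30.9
Total dependency ratio = (1479 + 3065) / 9908 × 100 = 4544 / 9908 × 100 = 45.9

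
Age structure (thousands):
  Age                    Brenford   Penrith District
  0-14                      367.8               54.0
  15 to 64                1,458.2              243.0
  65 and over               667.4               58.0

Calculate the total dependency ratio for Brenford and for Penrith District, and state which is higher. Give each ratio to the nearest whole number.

Brenford: 71
Penrith District: 46
Higher: Brenford

Brenford: (367.8 + 667.4) / 1,458.2 × 100 = 1,035.2 / 1,458.2 × 100 = 71
Penrith District: (54.0 + 58.0) / 243.0 × 100 = 112.0 / 243.0 × 100 = 46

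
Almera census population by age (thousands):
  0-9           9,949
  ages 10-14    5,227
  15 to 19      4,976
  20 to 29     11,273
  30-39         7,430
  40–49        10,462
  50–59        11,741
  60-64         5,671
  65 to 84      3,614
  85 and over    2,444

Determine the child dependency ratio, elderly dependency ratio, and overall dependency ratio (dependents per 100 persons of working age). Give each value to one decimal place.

0–14: 9,949 + 5,227 = 15,176
15–64: 4,976 + 11,273 + 7,430 + 10,462 + 11,741 + 5,671 = 51,553
65+: 3,614 + 2,444 = 6,058
Youth dependency ratio = 15,176 / 51,553 × 100 = 29.4
Old-age dependency ratio = 6,058 / 51,553 × 100 = 11.8
Total dependency ratio = (15,176 + 6,058) / 51,553 × 100 = 21,234 / 51,553 × 100 = 41.2

Youth dependency ratio: 29.4
Old-age dependency ratio: 11.8
Total dependency ratio: 41.2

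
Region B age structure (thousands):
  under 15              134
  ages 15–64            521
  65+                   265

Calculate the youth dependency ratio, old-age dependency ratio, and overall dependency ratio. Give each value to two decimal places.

Youth dependency ratio: 25.72
Old-age dependency ratio: 50.86
Total dependency ratio: 76.58

Youth dependency ratio = 134 / 521 × 100 = 25.72
Old-age dependency ratio = 265 / 521 × 100 = 50.86
Total dependency ratio = (134 + 265) / 521 × 100 = 399 / 521 × 100 = 76.58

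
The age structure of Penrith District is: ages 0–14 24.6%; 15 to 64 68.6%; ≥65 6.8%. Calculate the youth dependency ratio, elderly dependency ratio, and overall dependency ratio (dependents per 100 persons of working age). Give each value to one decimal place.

Youth dependency ratio = 24.6 / 68.6 × 100 = 35.9
Old-age dependency ratio = 6.8 / 68.6 × 100 = 9.9
Total dependency ratio = (24.6 + 6.8) / 68.6 × 100 = 31.4 / 68.6 × 100 = 45.8

Youth dependency ratio: 35.9
Old-age dependency ratio: 9.9
Total dependency ratio: 45.8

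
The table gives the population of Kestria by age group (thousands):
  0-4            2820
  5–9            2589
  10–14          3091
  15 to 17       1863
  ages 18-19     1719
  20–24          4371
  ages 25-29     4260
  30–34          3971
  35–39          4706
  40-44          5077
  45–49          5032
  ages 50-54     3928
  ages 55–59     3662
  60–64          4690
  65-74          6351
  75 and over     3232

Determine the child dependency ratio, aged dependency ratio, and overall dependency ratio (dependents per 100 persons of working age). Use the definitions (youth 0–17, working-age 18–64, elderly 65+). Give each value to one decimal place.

Youth dependency ratio: 25.0
Old-age dependency ratio: 23.1
Total dependency ratio: 48.2

0–17: 2820 + 2589 + 3091 + 1863 = 10363
18–64: 1719 + 4371 + 4260 + 3971 + 4706 + 5077 + 5032 + 3928 + 3662 + 4690 = 41416
65+: 6351 + 3232 = 9583
Youth dependency ratio = 10363 / 41416 × 100 = 25.0
Old-age dependency ratio = 9583 / 41416 × 100 = 23.1
Total dependency ratio = (10363 + 9583) / 41416 × 100 = 19946 / 41416 × 100 = 48.2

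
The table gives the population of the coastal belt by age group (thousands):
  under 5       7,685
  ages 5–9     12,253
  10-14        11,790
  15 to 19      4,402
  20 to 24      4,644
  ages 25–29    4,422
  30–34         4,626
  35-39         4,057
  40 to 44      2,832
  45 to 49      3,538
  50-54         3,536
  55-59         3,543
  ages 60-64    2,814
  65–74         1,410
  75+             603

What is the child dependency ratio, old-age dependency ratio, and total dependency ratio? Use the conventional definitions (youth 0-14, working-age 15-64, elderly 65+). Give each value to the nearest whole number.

Youth dependency ratio: 83
Old-age dependency ratio: 5
Total dependency ratio: 88

0–14: 7,685 + 12,253 + 11,790 = 31,728
15–64: 4,402 + 4,644 + 4,422 + 4,626 + 4,057 + 2,832 + 3,538 + 3,536 + 3,543 + 2,814 = 38,414
65+: 1,410 + 603 = 2,013
Youth dependency ratio = 31,728 / 38,414 × 100 = 83
Old-age dependency ratio = 2,013 / 38,414 × 100 = 5
Total dependency ratio = (31,728 + 2,013) / 38,414 × 100 = 33,741 / 38,414 × 100 = 88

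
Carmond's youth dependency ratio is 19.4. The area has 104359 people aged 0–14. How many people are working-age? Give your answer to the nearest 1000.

Youth dependency ratio = youth / working-age × 100
19.4 = 104359 / W × 100
⇒ 538000

Working-age: 538000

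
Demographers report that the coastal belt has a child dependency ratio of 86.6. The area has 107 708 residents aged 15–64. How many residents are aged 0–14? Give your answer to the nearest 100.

Youth dependency ratio = youth / working-age × 100
86.6 = Y / 107 708 × 100
⇒ 93 300

Aged 0–14: 93 300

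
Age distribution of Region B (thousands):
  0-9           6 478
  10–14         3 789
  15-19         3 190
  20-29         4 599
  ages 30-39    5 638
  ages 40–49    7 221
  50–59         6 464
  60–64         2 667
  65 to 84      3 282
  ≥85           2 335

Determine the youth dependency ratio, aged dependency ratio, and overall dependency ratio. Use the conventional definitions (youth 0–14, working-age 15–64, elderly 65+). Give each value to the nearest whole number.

Youth dependency ratio: 34
Old-age dependency ratio: 19
Total dependency ratio: 53

0–14: 6 478 + 3 789 = 10 267
15–64: 3 190 + 4 599 + 5 638 + 7 221 + 6 464 + 2 667 = 29 779
65+: 3 282 + 2 335 = 5 617
Youth dependency ratio = 10 267 / 29 779 × 100 = 34
Old-age dependency ratio = 5 617 / 29 779 × 100 = 19
Total dependency ratio = (10 267 + 5 617) / 29 779 × 100 = 15 884 / 29 779 × 100 = 53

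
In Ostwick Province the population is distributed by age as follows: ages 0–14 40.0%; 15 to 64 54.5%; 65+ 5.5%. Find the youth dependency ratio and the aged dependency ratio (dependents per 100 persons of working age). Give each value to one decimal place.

Youth dependency ratio: 73.4
Old-age dependency ratio: 10.1

Youth dependency ratio = 40.0 / 54.5 × 100 = 73.4
Old-age dependency ratio = 5.5 / 54.5 × 100 = 10.1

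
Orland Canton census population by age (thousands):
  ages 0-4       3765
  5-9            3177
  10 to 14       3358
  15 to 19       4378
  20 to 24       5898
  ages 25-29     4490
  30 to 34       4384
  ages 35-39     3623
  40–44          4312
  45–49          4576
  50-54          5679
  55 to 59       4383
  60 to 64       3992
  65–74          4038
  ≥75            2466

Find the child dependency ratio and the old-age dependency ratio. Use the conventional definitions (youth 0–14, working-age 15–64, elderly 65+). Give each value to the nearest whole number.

Youth dependency ratio: 23
Old-age dependency ratio: 14

0–14: 3765 + 3177 + 3358 = 10300
15–64: 4378 + 5898 + 4490 + 4384 + 3623 + 4312 + 4576 + 5679 + 4383 + 3992 = 45715
65+: 4038 + 2466 = 6504
Youth dependency ratio = 10300 / 45715 × 100 = 23
Old-age dependency ratio = 6504 / 45715 × 100 = 14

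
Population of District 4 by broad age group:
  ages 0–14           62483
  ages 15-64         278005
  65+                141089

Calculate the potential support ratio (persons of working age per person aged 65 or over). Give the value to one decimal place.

Potential support ratio: 2.0

Potential support ratio = 278005 / 141089 = 2.0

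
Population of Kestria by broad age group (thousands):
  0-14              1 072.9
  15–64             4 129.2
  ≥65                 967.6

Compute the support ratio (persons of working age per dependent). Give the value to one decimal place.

Support ratio = 4 129.2 / (1 072.9 + 967.6) = 4 129.2 / 2 040.5 = 2.0

Support ratio: 2.0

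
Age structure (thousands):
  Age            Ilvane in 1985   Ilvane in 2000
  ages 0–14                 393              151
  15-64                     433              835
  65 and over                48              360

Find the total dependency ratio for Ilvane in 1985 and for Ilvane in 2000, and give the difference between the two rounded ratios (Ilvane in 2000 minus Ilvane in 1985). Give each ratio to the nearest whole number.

Ilvane in 1985: 102
Ilvane in 2000: 61
Difference: -41

Ilvane in 1985: (393 + 48) / 433 × 100 = 441 / 433 × 100 = 102
Ilvane in 2000: (151 + 360) / 835 × 100 = 511 / 835 × 100 = 61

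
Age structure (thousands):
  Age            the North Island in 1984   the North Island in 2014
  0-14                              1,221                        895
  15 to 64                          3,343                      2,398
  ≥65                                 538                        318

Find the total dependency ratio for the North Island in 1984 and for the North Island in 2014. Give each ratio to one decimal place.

the North Island in 1984: 52.6
the North Island in 2014: 50.6

the North Island in 1984: (1,221 + 538) / 3,343 × 100 = 1,759 / 3,343 × 100 = 52.6
the North Island in 2014: (895 + 318) / 2,398 × 100 = 1,213 / 2,398 × 100 = 50.6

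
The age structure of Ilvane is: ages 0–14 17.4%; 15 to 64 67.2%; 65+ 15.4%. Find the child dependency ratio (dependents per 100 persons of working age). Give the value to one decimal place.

Youth dependency ratio = 17.4 / 67.2 × 100 = 25.9

Youth dependency ratio: 25.9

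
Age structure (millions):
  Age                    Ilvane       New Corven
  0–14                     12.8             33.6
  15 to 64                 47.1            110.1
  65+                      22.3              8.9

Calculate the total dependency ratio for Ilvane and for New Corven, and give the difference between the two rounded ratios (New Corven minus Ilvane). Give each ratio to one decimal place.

Ilvane: 74.5
New Corven: 38.6
Difference: -35.9

Ilvane: (12.8 + 22.3) / 47.1 × 100 = 35.1 / 47.1 × 100 = 74.5
New Corven: (33.6 + 8.9) / 110.1 × 100 = 42.5 / 110.1 × 100 = 38.6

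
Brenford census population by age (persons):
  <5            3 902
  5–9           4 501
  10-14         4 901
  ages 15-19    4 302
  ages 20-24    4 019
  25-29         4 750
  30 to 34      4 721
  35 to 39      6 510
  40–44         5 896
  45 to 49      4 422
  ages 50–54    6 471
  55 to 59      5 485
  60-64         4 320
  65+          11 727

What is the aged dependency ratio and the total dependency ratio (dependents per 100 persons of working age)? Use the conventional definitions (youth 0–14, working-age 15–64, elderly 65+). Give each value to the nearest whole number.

Old-age dependency ratio: 23
Total dependency ratio: 49

0–14: 3 902 + 4 501 + 4 901 = 13 304
15–64: 4 302 + 4 019 + 4 750 + 4 721 + 6 510 + 5 896 + 4 422 + 6 471 + 5 485 + 4 320 = 50 896
65+: 11 727
Old-age dependency ratio = 11 727 / 50 896 × 100 = 23
Total dependency ratio = (13 304 + 11 727) / 50 896 × 100 = 25 031 / 50 896 × 100 = 49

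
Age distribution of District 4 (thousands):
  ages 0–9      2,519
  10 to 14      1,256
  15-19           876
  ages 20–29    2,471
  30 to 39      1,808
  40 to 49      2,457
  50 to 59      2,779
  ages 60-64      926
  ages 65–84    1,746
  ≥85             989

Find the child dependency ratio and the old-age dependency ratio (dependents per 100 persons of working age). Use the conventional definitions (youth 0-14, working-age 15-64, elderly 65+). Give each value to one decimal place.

0–14: 2,519 + 1,256 = 3,775
15–64: 876 + 2,471 + 1,808 + 2,457 + 2,779 + 926 = 11,317
65+: 1,746 + 989 = 2,735
Youth dependency ratio = 3,775 / 11,317 × 100 = 33.4
Old-age dependency ratio = 2,735 / 11,317 × 100 = 24.2

Youth dependency ratio: 33.4
Old-age dependency ratio: 24.2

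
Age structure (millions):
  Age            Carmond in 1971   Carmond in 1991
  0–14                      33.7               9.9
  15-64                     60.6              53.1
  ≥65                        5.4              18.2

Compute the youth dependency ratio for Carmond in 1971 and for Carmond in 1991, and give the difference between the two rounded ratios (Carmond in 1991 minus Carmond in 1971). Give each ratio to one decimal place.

Carmond in 1971: 55.6
Carmond in 1991: 18.6
Difference: -37.0

Carmond in 1971: 33.7 / 60.6 × 100 = 55.6
Carmond in 1991: 9.9 / 53.1 × 100 = 18.6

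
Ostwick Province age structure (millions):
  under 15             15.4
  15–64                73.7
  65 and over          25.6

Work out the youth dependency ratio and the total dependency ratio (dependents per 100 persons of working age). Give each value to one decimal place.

Youth dependency ratio = 15.4 / 73.7 × 100 = 20.9
Total dependency ratio = (15.4 + 25.6) / 73.7 × 100 = 41.0 / 73.7 × 100 = 55.6

Youth dependency ratio: 20.9
Total dependency ratio: 55.6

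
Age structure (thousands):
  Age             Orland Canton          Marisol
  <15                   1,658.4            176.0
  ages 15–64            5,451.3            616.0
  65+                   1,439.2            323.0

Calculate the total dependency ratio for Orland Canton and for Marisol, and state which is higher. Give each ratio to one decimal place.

Orland Canton: (1,658.4 + 1,439.2) / 5,451.3 × 100 = 3,097.6 / 5,451.3 × 100 = 56.8
Marisol: (176.0 + 323.0) / 616.0 × 100 = 499.0 / 616.0 × 100 = 81.0

Orland Canton: 56.8
Marisol: 81.0
Higher: Marisol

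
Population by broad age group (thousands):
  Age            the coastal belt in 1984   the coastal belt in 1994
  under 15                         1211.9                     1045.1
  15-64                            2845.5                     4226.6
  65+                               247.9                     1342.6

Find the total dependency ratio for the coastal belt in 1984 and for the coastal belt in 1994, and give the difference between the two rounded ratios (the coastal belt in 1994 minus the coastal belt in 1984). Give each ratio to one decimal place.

the coastal belt in 1984: 51.3
the coastal belt in 1994: 56.5
Difference: +5.2

the coastal belt in 1984: (1211.9 + 247.9) / 2845.5 × 100 = 1459.8 / 2845.5 × 100 = 51.3
the coastal belt in 1994: (1045.1 + 1342.6) / 4226.6 × 100 = 2387.7 / 4226.6 × 100 = 56.5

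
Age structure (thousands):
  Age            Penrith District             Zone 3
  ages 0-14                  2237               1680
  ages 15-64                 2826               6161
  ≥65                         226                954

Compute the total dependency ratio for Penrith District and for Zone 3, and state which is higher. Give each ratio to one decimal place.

Penrith District: 87.2
Zone 3: 42.8
Higher: Penrith District

Penrith District: (2237 + 226) / 2826 × 100 = 2463 / 2826 × 100 = 87.2
Zone 3: (1680 + 954) / 6161 × 100 = 2634 / 6161 × 100 = 42.8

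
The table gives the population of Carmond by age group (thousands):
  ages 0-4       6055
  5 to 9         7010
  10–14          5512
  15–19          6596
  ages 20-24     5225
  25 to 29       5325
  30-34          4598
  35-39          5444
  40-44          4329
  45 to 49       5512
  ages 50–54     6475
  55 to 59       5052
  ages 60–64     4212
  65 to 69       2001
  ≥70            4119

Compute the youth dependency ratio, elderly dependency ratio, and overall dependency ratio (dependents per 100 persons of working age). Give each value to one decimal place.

0–14: 6055 + 7010 + 5512 = 18577
15–64: 6596 + 5225 + 5325 + 4598 + 5444 + 4329 + 5512 + 6475 + 5052 + 4212 = 52768
65+: 2001 + 4119 = 6120
Youth dependency ratio = 18577 / 52768 × 100 = 35.2
Old-age dependency ratio = 6120 / 52768 × 100 = 11.6
Total dependency ratio = (18577 + 6120) / 52768 × 100 = 24697 / 52768 × 100 = 46.8

Youth dependency ratio: 35.2
Old-age dependency ratio: 11.6
Total dependency ratio: 46.8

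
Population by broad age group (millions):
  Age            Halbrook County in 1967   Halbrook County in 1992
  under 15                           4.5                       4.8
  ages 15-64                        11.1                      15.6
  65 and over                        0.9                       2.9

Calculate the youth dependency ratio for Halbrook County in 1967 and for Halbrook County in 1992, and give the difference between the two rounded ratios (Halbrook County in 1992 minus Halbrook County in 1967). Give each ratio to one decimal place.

Halbrook County in 1967: 4.5 / 11.1 × 100 = 40.5
Halbrook County in 1992: 4.8 / 15.6 × 100 = 30.8

Halbrook County in 1967: 40.5
Halbrook County in 1992: 30.8
Difference: -9.7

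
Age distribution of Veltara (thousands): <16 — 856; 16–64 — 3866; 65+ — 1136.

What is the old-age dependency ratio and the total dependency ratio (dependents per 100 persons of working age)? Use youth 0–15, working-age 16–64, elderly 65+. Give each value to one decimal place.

Old-age dependency ratio: 29.4
Total dependency ratio: 51.5

Old-age dependency ratio = 1136 / 3866 × 100 = 29.4
Total dependency ratio = (856 + 1136) / 3866 × 100 = 1992 / 3866 × 100 = 51.5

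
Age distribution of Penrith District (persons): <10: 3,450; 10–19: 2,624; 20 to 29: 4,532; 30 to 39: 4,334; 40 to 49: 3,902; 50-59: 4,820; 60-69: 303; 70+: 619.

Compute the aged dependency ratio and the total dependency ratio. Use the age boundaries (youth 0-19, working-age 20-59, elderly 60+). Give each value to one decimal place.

0–19: 3,450 + 2,624 = 6,074
20–59: 4,532 + 4,334 + 3,902 + 4,820 = 17,588
60+: 303 + 619 = 922
Old-age dependency ratio = 922 / 17,588 × 100 = 5.2
Total dependency ratio = (6,074 + 922) / 17,588 × 100 = 6,996 / 17,588 × 100 = 39.8

Old-age dependency ratio: 5.2
Total dependency ratio: 39.8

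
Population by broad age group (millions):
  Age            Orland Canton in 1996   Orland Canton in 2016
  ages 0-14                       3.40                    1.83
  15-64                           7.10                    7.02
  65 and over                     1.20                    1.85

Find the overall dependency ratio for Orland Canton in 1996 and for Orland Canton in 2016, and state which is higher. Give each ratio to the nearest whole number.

Orland Canton in 1996: 65
Orland Canton in 2016: 52
Higher: Orland Canton in 1996

Orland Canton in 1996: (3.40 + 1.20) / 7.10 × 100 = 4.60 / 7.10 × 100 = 65
Orland Canton in 2016: (1.83 + 1.85) / 7.02 × 100 = 3.68 / 7.02 × 100 = 52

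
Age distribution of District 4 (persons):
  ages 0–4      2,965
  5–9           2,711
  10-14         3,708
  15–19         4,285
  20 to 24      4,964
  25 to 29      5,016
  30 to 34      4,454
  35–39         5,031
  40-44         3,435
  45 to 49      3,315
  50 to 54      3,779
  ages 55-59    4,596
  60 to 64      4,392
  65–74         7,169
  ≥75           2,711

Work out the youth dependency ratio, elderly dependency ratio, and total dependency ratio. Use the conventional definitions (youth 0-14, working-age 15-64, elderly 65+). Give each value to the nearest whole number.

Youth dependency ratio: 22
Old-age dependency ratio: 23
Total dependency ratio: 45

0–14: 2,965 + 2,711 + 3,708 = 9,384
15–64: 4,285 + 4,964 + 5,016 + 4,454 + 5,031 + 3,435 + 3,315 + 3,779 + 4,596 + 4,392 = 43,267
65+: 7,169 + 2,711 = 9,880
Youth dependency ratio = 9,384 / 43,267 × 100 = 22
Old-age dependency ratio = 9,880 / 43,267 × 100 = 23
Total dependency ratio = (9,384 + 9,880) / 43,267 × 100 = 19,264 / 43,267 × 100 = 45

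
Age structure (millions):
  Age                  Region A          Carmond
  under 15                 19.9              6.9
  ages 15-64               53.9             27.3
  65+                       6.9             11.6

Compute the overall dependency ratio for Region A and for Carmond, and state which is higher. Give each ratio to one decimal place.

Region A: (19.9 + 6.9) / 53.9 × 100 = 26.8 / 53.9 × 100 = 49.7
Carmond: (6.9 + 11.6) / 27.3 × 100 = 18.5 / 27.3 × 100 = 67.8

Region A: 49.7
Carmond: 67.8
Higher: Carmond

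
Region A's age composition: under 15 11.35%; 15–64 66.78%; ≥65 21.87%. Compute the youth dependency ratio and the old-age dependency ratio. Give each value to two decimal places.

Youth dependency ratio = 11.35 / 66.78 × 100 = 17.00
Old-age dependency ratio = 21.87 / 66.78 × 100 = 32.75

Youth dependency ratio: 17.00
Old-age dependency ratio: 32.75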